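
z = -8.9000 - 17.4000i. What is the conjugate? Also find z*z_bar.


z_bar = -8.9000 + 17.4000i
z*z_bar = (-8.9)^2 + (-17.4)^2 = 79.21 + 302.76 = 381.97

z_bar = -8.9000 + 17.4000i, z*z_bar = 381.97


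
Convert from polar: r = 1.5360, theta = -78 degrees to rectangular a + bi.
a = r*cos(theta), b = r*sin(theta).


a = 1.5360*cos(-78°) = 1.5360*0.207912 = 0.3194
b = 1.5360*sin(-78°) = 1.5360*(-0.9781) = -1.5024

0.3194 - 1.5024i


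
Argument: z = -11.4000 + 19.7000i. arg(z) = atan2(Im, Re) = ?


Re = -11.4, Im = 19.7
arg = atan2(19.7, -11.4) = 120.0571 degrees

arg(z) = 120.0571 degrees


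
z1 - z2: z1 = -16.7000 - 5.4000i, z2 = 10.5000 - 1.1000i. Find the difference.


Real: -16.7 - 10.5 = -27.2
Imag: -5.4 + 1.1 = -4.3

-27.2000 - 4.3000i


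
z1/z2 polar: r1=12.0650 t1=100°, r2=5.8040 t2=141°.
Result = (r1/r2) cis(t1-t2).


r = 12.0650 / 5.8040 = 2.0787
theta = 100° - 141° = -41° = 319° (mod 360)

2.0787 cis(319°)


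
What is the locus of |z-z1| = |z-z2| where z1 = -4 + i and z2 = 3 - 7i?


Equal distances means the locus is the perpendicular bisector of z1 and z2.
Midpoint = ((-4+3)/2, (1+(-7))/2) = (-0.5000, -3.0000)

Perpendicular bisector through (-0.5000, -3.0000)


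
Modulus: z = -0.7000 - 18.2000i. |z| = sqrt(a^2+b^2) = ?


|z| = sqrt((-0.7)^2 + (-18.2)^2) = sqrt(0.49 + 331.24) = sqrt(331.73) = 18.2135

|z| = 18.2135


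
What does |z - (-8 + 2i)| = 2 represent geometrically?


|z - z0| = r is a circle with center z0 and radius r.
Center = (-8, 2), radius = 2

Circle with center (-8, 2) and radius 2


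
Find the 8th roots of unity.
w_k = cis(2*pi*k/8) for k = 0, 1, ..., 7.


The 8th roots of unity are cis(360k/8°) for k=0..7
Angle step = 360/8 = 45°
Primitive root: cis(45°)
Primitive root = 0.7071 + 0.7071i

8 roots at angles: 0°, 45°, 90°, 135°, 180°, 225°, 270°, 315°


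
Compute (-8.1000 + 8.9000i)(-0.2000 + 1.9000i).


Real = -8.1*(-0.2) - 8.9*1.9 = 1.62 - 16.91 = -15.29
Imag = -8.1*1.9 - (0.2)*8.9 = -15.39 - (1.78) = -17.17

-15.2900 - 17.1700i


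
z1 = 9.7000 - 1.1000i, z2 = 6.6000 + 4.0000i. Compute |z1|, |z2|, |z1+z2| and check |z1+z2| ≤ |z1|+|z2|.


|z1| = sqrt(9.7^2 + (-1.1)^2) = sqrt(95.3) = 9.7622
|z2| = sqrt(6.6^2 + 4^2) = sqrt(59.56) = 7.7175
z1+z2 = 16.3000 + 2.9000i
|z1+z2| = sqrt(274.1) = 16.5560
|z1|+|z2| = 9.7622 + 7.7175 = 17.4797

|z1+z2| = 16.5560 ≤ |z1|+|z2| = 17.4797 (verified)


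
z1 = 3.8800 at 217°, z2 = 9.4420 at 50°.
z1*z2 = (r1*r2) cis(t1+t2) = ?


r = 3.8800 * 9.4420 = 36.6350
theta = 217° + 50° = 267° = 267° (mod 360)

36.6350 cis(267°)


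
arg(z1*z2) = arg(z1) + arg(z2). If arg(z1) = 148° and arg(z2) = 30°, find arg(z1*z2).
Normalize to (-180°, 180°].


arg(z1*z2) = 148° + 30° = 178°
Normalized to (-180°, 180°]: 178°

178°


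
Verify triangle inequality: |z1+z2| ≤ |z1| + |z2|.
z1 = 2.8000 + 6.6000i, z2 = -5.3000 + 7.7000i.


|z1| = sqrt(2.8^2 + 6.6^2) = sqrt(51.4) = 7.1694
|z2| = sqrt((-5.3)^2 + 7.7^2) = sqrt(87.38) = 9.3477
z1+z2 = -2.5000 + 14.3000i
|z1+z2| = sqrt(210.74) = 14.5169
|z1|+|z2| = 7.1694 + 9.3477 = 16.5171

|z1+z2| = 14.5169 ≤ |z1|+|z2| = 16.5171 (verified)


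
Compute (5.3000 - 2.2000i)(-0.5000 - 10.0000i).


Real = 5.3*(-0.5) - (-2.2)*(-10) = -2.65 - 22 = -24.65
Imag = 5.3*(-10) - (0.5)*(-2.2) = -53 + 1.1 = -51.9

-24.6500 - 51.9000i


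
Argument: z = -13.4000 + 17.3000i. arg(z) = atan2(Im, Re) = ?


Re = -13.4, Im = 17.3
arg = atan2(17.3, -13.4) = 127.7602 degrees

arg(z) = 127.7602 degrees


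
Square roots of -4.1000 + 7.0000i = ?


|z| = sqrt(16.81+49) = 8.1123
sqrt((|z|+a)/2) = sqrt((8.1123+(-4.1))/2) = sqrt(2.0062) = 1.4164
sqrt((|z|-a)/2) = sqrt((8.1123-(-4.1))/2) = sqrt(6.1062) = 2.4711

±(1.4164 + 2.4711i) i.e. 1.4164 + 2.4711i and -1.4164 - 2.4711i


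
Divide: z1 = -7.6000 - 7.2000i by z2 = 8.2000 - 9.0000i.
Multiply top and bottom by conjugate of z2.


Conjugate of z2 = 8.2000 + 9.0000i
Numerator: (-7.6000 - 7.2000i)(8.2000 + 9.0000i) = 2.4800 - 127.4400i
Denominator: 8.2^2 + (-9)^2 = 148.24
Result = (2.4800 - 127.4400i)/148.24

0.0167 - 0.8597i


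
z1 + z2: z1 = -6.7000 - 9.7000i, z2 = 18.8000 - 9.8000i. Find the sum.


Real: -6.7 + 18.8 = 12.1
Imag: -9.7 - 9.8 = -19.5

12.1000 - 19.5000i


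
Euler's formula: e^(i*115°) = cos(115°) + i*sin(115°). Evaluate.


cos(115°) = -0.4226
sin(115°) = 0.9063

e^(i*115°) = -0.4226 + 0.9063i


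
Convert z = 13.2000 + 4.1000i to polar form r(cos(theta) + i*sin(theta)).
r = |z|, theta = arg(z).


r = sqrt(174.24+16.81) = sqrt(191.05) = 13.8221
theta = atan2(4.1, 13.2) = 17.2551 degrees

r = 13.8221, theta = 17.2551 degrees


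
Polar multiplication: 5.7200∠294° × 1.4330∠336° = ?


r = 5.7200 * 1.4330 = 8.1968
theta = 294° + 336° = 630° = 270° (mod 360)

8.1968 cis(270°)


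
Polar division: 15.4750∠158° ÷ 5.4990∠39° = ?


r = 15.4750 / 5.4990 = 2.8141
theta = 158° - 39° = 119° = 119° (mod 360)

2.8141 cis(119°)


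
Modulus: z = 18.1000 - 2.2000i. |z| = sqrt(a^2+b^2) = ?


|z| = sqrt(18.1^2 + (-2.2)^2) = sqrt(327.61 + 4.84) = sqrt(332.45) = 18.2332

|z| = 18.2332


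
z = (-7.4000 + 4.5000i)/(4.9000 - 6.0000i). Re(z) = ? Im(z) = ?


Multiply by conjugate: (-7.4000 + 4.5000i)(4.9000 + 6.0000i) / (4.9^2 + (-6)^2)
Numerator real = -7.4*4.9 + 4.5*(-6) = -63.26
Numerator imag = 4.5*4.9 - (-7.4)*(-6) = -22.35
Denominator = 60.01
Re(z) = -63.26/60.01 = -1.0542
Im(z) = -22.35/60.01 = -0.3724

Re(z) = -1.0542, Im(z) = -0.3724


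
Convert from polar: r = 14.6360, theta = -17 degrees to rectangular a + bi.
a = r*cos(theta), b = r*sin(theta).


a = 14.6360*cos(-17°) = 14.6360*0.956305 = 13.9965
b = 14.6360*sin(-17°) = 14.6360*(-0.292372) = -4.2792

13.9965 - 4.2792i


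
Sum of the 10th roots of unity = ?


The sum of all 10th roots of unity is 0.
Geometric series: (1 - w^10)/(1 - w) = (1-1)/(1-w) = 0 since w^10 = 1, w ≠ 1.
Alternatively: coefficient of z^9 in z^10 - 1 is 0.

0


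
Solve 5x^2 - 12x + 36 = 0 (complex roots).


disc = (-12)^2 - 4*5*36 = 144 - 720 = -576
sqrt(|disc|) = sqrt(576) = 24.0000
Real part = 12/(2*5) = 1.2000
Imag part = 24.0000/(2*5) = 2.4000

1.2000 ± 2.4000i


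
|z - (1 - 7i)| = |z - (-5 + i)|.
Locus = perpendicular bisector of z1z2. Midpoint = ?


Equal distances means the locus is the perpendicular bisector of z1 and z2.
Midpoint = ((1+(-5))/2, (-7+1)/2) = (-2.0000, -3.0000)

Perpendicular bisector through (-2.0000, -3.0000)


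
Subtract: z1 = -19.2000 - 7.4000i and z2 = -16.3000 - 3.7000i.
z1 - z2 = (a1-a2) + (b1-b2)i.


Real: -19.2 + 16.3 = -2.9
Imag: -7.4 + 3.7 = -3.7

-2.9000 - 3.7000i


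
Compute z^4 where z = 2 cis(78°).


r^4 = 2^4 = 16
n*theta = 4*78° = 312° = 312° (mod 360)
a = 16*cos(312°) = 10.7061
b = 16*sin(312°) = -11.8903

16 cis(312°) = 10.7061 - 11.8903i


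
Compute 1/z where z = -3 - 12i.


|z|^2 = 9+144 = 153
1/z = (-3 + 12i)/153

1/z = -0.0196 + 0.0784i


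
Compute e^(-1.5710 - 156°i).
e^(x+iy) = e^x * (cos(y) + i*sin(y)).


e^-1.5710 = 0.20784
cos(-156°) = -0.9135
sin(-156°) = -0.4067
Real = 0.20784*(-0.9135) = -0.1899
Imag = 0.20784*(-0.4067) = -0.0845

-0.1899 - 0.0845i


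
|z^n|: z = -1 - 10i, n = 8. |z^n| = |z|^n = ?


|z| = sqrt(1+100) = sqrt(101) = 10.0499
|z^8| = |z|^8 = (sqrt(101))^8 = 101^4 = 104060401

|z^8| = 104060401


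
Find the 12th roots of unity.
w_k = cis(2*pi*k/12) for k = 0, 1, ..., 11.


The 12th roots of unity are cis(360k/12°) for k=0..11
Angle step = 360/12 = 30°
Primitive root: cis(30°)
Primitive root = 0.8660 + 0.5000i

12 roots at angles: 0°, 30°, 60°, 90°, 120°, 150°, 180°, 210°, 240°, 270°, 300°, 330°


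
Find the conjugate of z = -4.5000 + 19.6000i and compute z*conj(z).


z_bar = -4.5000 - 19.6000i
z*z_bar = (-4.5)^2 + 19.6^2 = 20.25 + 384.16 = 404.41

z_bar = -4.5000 - 19.6000i, z*z_bar = 404.41


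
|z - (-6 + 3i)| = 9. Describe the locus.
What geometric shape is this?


|z - z0| = r is a circle with center z0 and radius r.
Center = (-6, 3), radius = 9

Circle with center (-6, 3) and radius 9


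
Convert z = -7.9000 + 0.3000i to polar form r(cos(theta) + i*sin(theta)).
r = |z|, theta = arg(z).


r = sqrt(62.41+0.09) = sqrt(62.5) = 7.9057
theta = atan2(0.3, -7.9) = 177.8253 degrees

r = 7.9057, theta = 177.8253 degrees


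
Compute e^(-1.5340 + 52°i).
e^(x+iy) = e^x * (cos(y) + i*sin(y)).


e^-1.5340 = 0.2157
cos(52°) = 0.6157
sin(52°) = 0.788
Real = 0.2157*0.6157 = 0.1328
Imag = 0.2157*0.788 = 0.1700

0.1328 + 0.1700i


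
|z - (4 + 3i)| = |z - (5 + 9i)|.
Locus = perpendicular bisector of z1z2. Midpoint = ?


Equal distances means the locus is the perpendicular bisector of z1 and z2.
Midpoint = ((4+5)/2, (3+9)/2) = (4.5000, 6.0000)

Perpendicular bisector through (4.5000, 6.0000)


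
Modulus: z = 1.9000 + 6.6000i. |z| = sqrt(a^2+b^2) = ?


|z| = sqrt(1.9^2 + 6.6^2) = sqrt(3.61 + 43.56) = sqrt(47.17) = 6.8680

|z| = 6.8680


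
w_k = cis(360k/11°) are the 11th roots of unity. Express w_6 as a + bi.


Angle = 360*6/11 = 196.3636°
a = cos(196.3636°) = -0.9595
b = sin(196.3636°) = -0.2817

-0.9595 - 0.2817i


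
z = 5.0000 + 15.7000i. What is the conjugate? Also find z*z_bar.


z_bar = 5.0000 - 15.7000i
z*z_bar = 5^2 + 15.7^2 = 25 + 246.49 = 271.49

z_bar = 5.0000 - 15.7000i, z*z_bar = 271.49


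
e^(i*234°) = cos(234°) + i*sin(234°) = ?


cos(234°) = -0.5878
sin(234°) = -0.8090

e^(i*234°) = -0.5878 - 0.8090i


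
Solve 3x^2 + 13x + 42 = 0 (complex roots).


disc = 13^2 - 4*3*42 = 169 - 504 = -335
sqrt(|disc|) = sqrt(335) = 18.3030
Real part = -13/(2*3) = -2.1667
Imag part = 18.3030/(2*3) = 3.0505

-2.1667 ± 3.0505i


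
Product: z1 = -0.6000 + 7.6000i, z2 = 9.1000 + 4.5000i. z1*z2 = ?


Real = -0.6*9.1 - 7.6*4.5 = -5.46 - 34.2 = -39.66
Imag = -0.6*4.5 + 9.1*7.6 = -2.7 + 69.16 = 66.46

-39.6600 + 66.4600i


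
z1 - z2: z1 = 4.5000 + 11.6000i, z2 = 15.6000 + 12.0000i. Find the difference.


Real: 4.5 - 15.6 = -11.1
Imag: 11.6 - 12 = -0.4

-11.1000 - 0.4000i


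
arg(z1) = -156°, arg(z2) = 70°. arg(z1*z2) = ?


arg(z1*z2) = -156° + 70° = -86°
Normalized to (-180°, 180°]: -86°

-86°


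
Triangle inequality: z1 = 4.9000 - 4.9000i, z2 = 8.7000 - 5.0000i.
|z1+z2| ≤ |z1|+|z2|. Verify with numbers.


|z1| = sqrt(4.9^2 + (-4.9)^2) = sqrt(48.02) = 6.9296
|z2| = sqrt(8.7^2 + (-5)^2) = sqrt(100.69) = 10.0344
z1+z2 = 13.6000 - 9.9000i
|z1+z2| = sqrt(282.97) = 16.8217
|z1|+|z2| = 6.9296 + 10.0344 = 16.9640

|z1+z2| = 16.8217 ≤ |z1|+|z2| = 16.9640 (verified)


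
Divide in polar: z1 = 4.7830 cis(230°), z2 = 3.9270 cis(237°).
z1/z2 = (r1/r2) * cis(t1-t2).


r = 4.7830 / 3.9270 = 1.2180
theta = 230° - 237° = -7° = 353° (mod 360)

1.2180 cis(353°)


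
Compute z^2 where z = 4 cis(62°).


r^2 = 4^2 = 16
n*theta = 2*62° = 124° = 124° (mod 360)
a = 16*cos(124°) = -8.9471
b = 16*sin(124°) = 13.2646

16 cis(124°) = -8.9471 + 13.2646i


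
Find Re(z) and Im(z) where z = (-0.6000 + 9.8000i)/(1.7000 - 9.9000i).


Multiply by conjugate: (-0.6000 + 9.8000i)(1.7000 + 9.9000i) / (1.7^2 + (-9.9)^2)
Numerator real = -0.6*1.7 + 9.8*(-9.9) = -98.04
Numerator imag = 9.8*1.7 - (-0.6)*(-9.9) = 10.72
Denominator = 100.9
Re(z) = -98.04/100.9 = -0.9717
Im(z) = 10.72/100.9 = 0.1062

Re(z) = -0.9717, Im(z) = 0.1062


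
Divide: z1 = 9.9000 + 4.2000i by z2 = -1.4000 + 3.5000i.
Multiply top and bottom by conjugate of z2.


Conjugate of z2 = -1.4000 - 3.5000i
Numerator: (9.9000 + 4.2000i)(-1.4000 - 3.5000i) = 0.8400 - 40.5300i
Denominator: (-1.4)^2 + 3.5^2 = 14.21
Result = (0.8400 - 40.5300i)/14.21

0.0591 - 2.8522i


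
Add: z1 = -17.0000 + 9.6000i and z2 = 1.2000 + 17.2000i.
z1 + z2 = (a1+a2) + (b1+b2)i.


Real: -17 + 1.2 = -15.8
Imag: 9.6 + 17.2 = 26.8

-15.8000 + 26.8000i


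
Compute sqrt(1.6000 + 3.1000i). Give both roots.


|z| = sqrt(2.56+9.61) = 3.4886
sqrt((|z|+a)/2) = sqrt((3.4886+1.6)/2) = sqrt(2.5443) = 1.5951
sqrt((|z|-a)/2) = sqrt((3.4886-1.6)/2) = sqrt(0.9443) = 0.9717

±(1.5951 + 0.9717i) i.e. 1.5951 + 0.9717i and -1.5951 - 0.9717i


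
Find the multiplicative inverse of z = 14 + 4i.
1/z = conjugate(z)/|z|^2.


|z|^2 = 196+16 = 212
1/z = (14 - 4i)/212

1/z = 0.0660 - 0.0189i


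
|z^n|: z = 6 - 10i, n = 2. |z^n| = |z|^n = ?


|z| = sqrt(36+100) = sqrt(136) = 11.6619
|z^2| = |z|^2 = (sqrt(136))^2 = 136

|z^2| = 136


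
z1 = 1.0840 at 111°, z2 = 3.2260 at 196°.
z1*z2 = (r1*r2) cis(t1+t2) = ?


r = 1.0840 * 3.2260 = 3.4970
theta = 111° + 196° = 307° = 307° (mod 360)

3.4970 cis(307°)


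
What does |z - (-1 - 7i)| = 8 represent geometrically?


|z - z0| = r is a circle with center z0 and radius r.
Center = (-1, -7), radius = 8

Circle with center (-1, -7) and radius 8


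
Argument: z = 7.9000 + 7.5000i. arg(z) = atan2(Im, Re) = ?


Re = 7.9, Im = 7.5
arg = atan2(7.5, 7.9) = 43.5121 degrees

arg(z) = 43.5121 degrees


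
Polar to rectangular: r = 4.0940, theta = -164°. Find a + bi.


a = 4.0940*cos(-164°) = 4.0940*(-0.96126) = -3.9354
b = 4.0940*sin(-164°) = 4.0940*(-0.27564) = -1.1285

-3.9354 - 1.1285i


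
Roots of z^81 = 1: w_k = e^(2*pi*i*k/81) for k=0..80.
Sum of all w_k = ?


The sum of all 81th roots of unity is 0.
Geometric series: (1 - w^81)/(1 - w) = (1-1)/(1-w) = 0 since w^81 = 1, w ≠ 1.
Alternatively: coefficient of z^80 in z^81 - 1 is 0.

0


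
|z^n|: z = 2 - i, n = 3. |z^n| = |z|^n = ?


|z| = sqrt(4+1) = sqrt(5) = 2.2361
|z^3| = |z|^3 = (sqrt(5))^3 = 5*sqrt(5)

|z^3| = 5*sqrt(5) ≈ 11.1803


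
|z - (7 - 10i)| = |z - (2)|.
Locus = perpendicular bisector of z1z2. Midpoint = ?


Equal distances means the locus is the perpendicular bisector of z1 and z2.
Midpoint = ((7+2)/2, (-10+0)/2) = (4.5000, -5.0000)

Perpendicular bisector through (4.5000, -5.0000)


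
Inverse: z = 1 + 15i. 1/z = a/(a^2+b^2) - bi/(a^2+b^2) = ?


|z|^2 = 1+225 = 226
1/z = (1 - 15i)/226

1/z = 0.0044 - 0.0664i


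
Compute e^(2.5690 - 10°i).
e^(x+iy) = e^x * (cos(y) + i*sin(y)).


e^2.5690 = 13.0528
cos(-10°) = 0.98481
sin(-10°) = -0.17365
Real = 13.0528*0.98481 = 12.8545
Imag = 13.0528*(-0.17365) = -2.2666

12.8545 - 2.2666i


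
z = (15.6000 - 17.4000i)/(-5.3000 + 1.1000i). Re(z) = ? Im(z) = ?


Multiply by conjugate: (15.6000 - 17.4000i)(-5.3000 - 1.1000i) / ((-5.3)^2 + 1.1^2)
Numerator real = 15.6*(-5.3) - (17.4)*1.1 = -101.82
Numerator imag = -17.4*(-5.3) - 15.6*1.1 = 75.06
Denominator = 29.3
Re(z) = -101.82/29.3 = -3.4751
Im(z) = 75.06/29.3 = 2.5618

Re(z) = -3.4751, Im(z) = 2.5618


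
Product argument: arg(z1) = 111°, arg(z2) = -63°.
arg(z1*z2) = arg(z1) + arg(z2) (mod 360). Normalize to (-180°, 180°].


arg(z1*z2) = 111° - 63° = 48°
Normalized to (-180°, 180°]: 48°

48°


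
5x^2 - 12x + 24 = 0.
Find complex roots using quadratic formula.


disc = (-12)^2 - 4*5*24 = 144 - 480 = -336
sqrt(|disc|) = sqrt(336) = 18.3303
Real part = 12/(2*5) = 1.2000
Imag part = 18.3303/(2*5) = 1.8330

1.2000 ± 1.8330i


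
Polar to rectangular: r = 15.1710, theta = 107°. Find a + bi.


a = 15.1710*cos(107°) = 15.1710*(-0.292372) = -4.4356
b = 15.1710*sin(107°) = 15.1710*0.956305 = 14.5081

-4.4356 + 14.5081i


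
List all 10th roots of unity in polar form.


The 10th roots of unity are cis(360k/10°) for k=0..9
Angle step = 360/10 = 36°
Primitive root: cis(36°)
Primitive root = 0.8090 + 0.5878i

10 roots at angles: 0°, 36°, 72°, 108°, 144°, 180°, 216°, 252°, 288°, 324°


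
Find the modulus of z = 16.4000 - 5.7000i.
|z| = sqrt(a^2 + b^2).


|z| = sqrt(16.4^2 + (-5.7)^2) = sqrt(268.96 + 32.49) = sqrt(301.45) = 17.3623

|z| = 17.3623


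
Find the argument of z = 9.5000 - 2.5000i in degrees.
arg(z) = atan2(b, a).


Re = 9.5, Im = -2.5
arg = atan2(-2.5, 9.5) = -14.7436 degrees

arg(z) = -14.7436 degrees


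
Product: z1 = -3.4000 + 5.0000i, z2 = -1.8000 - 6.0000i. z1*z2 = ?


Real = -3.4*(-1.8) - 5*(-6) = 6.12 - (-30) = 36.12
Imag = -3.4*(-6) - (1.8)*5 = 20.4 - (9) = 11.4

36.1200 + 11.4000i


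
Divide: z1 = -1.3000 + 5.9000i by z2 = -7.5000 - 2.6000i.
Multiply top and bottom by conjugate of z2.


Conjugate of z2 = -7.5000 + 2.6000i
Numerator: (-1.3000 + 5.9000i)(-7.5000 + 2.6000i) = -5.5900 - 47.6300i
Denominator: (-7.5)^2 + (-2.6)^2 = 63.01
Result = (-5.5900 - 47.6300i)/63.01

-0.0887 - 0.7559i


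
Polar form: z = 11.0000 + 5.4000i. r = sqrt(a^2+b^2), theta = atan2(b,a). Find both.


r = sqrt(121+29.16) = sqrt(150.16) = 12.2540
theta = atan2(5.4, 11) = 26.1468 degrees

r = 12.2540, theta = 26.1468 degrees


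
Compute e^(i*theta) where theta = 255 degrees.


cos(255°) = -0.2588
sin(255°) = -0.9659

e^(i*255°) = -0.2588 - 0.9659i


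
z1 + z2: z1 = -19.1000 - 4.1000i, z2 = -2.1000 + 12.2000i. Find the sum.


Real: -19.1 - 2.1 = -21.2
Imag: -4.1 + 12.2 = 8.1

-21.2000 + 8.1000i


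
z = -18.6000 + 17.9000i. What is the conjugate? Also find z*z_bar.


z_bar = -18.6000 - 17.9000i
z*z_bar = (-18.6)^2 + 17.9^2 = 345.96 + 320.41 = 666.37

z_bar = -18.6000 - 17.9000i, z*z_bar = 666.37


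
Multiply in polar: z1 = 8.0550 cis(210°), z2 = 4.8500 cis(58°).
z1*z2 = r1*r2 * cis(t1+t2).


r = 8.0550 * 4.8500 = 39.0667
theta = 210° + 58° = 268° = 268° (mod 360)

39.0667 cis(268°)


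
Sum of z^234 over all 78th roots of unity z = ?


The roots are w_k = w^k with w = e^(2*pi*i/78), and (w^k)^234 = (w^234)^k.
So S = 1 + u + u^2 + ... + u^(77) with u = w^234.
234 = 3*78 + 0, so 234 is a multiple of 78 and u = (w^78)^3 = 1.
Every one of the 78 terms equals 1: S = 78

S = 78


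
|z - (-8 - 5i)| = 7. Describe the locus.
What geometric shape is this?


|z - z0| = r is a circle with center z0 and radius r.
Center = (-8, -5), radius = 7

Circle with center (-8, -5) and radius 7


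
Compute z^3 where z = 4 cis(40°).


r^3 = 4^3 = 64
n*theta = 3*40° = 120° = 120° (mod 360)
a = 64*cos(120°) = -32.0000
b = 64*sin(120°) = 55.4256

64 cis(120°) = -32.0000 + 55.4256i


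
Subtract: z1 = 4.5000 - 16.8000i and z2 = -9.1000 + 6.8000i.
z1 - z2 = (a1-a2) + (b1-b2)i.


Real: 4.5 + 9.1 = 13.6
Imag: -16.8 - 6.8 = -23.6

13.6000 - 23.6000i


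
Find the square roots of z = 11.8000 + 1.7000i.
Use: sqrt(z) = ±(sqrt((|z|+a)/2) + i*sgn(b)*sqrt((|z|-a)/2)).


|z| = sqrt(139.24+2.89) = 11.9218
sqrt((|z|+a)/2) = sqrt((11.9218+11.8)/2) = sqrt(11.8609) = 3.4440
sqrt((|z|-a)/2) = sqrt((11.9218-11.8)/2) = sqrt(0.0609) = 0.2468

±(3.4440 + 0.2468i) i.e. 3.4440 + 0.2468i and -3.4440 - 0.2468i


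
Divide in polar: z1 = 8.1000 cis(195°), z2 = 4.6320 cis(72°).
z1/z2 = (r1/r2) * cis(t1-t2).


r = 8.1000 / 4.6320 = 1.7487
theta = 195° - 72° = 123° = 123° (mod 360)

1.7487 cis(123°)


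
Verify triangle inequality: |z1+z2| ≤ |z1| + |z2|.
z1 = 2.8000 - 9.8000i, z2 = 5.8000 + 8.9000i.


|z1| = sqrt(2.8^2 + (-9.8)^2) = sqrt(103.88) = 10.1922
|z2| = sqrt(5.8^2 + 8.9^2) = sqrt(112.85) = 10.6231
z1+z2 = 8.6000 - 0.9000i
|z1+z2| = sqrt(74.77) = 8.6470
|z1|+|z2| = 10.1922 + 10.6231 = 20.8153

|z1+z2| = 8.6470 ≤ |z1|+|z2| = 20.8153 (verified)


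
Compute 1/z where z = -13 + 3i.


|z|^2 = 169+9 = 178
1/z = (-13 - 3i)/178

1/z = -0.0730 - 0.0169i


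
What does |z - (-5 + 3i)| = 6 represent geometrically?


|z - z0| = r is a circle with center z0 and radius r.
Center = (-5, 3), radius = 6

Circle with center (-5, 3) and radius 6


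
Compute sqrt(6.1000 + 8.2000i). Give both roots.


|z| = sqrt(37.21+67.24) = 10.2201
sqrt((|z|+a)/2) = sqrt((10.2201+6.1)/2) = sqrt(8.1600) = 2.8566
sqrt((|z|-a)/2) = sqrt((10.2201-6.1)/2) = sqrt(2.0600) = 1.4353

±(2.8566 + 1.4353i) i.e. 2.8566 + 1.4353i and -2.8566 - 1.4353i


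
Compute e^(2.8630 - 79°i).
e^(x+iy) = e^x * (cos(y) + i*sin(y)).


e^2.8630 = 17.5140
cos(-79°) = 0.19081
sin(-79°) = -0.981627
Real = 17.5140*0.19081 = 3.3418
Imag = 17.5140*(-0.981627) = -17.1922

3.3418 - 17.1922i


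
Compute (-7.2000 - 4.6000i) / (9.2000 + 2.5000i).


Conjugate of z2 = 9.2000 - 2.5000i
Numerator: (-7.2000 - 4.6000i)(9.2000 - 2.5000i) = -77.7400 - 24.3200i
Denominator: 9.2^2 + 2.5^2 = 90.89
Result = (-77.7400 - 24.3200i)/90.89

-0.8553 - 0.2676i


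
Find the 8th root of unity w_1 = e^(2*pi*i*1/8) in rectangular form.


Angle = 360*1/8 = 45°
a = cos(45°) = 0.7071
b = sin(45°) = 0.7071

0.7071 + 0.7071i


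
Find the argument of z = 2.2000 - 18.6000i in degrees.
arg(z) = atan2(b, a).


Re = 2.2, Im = -18.6
arg = atan2(-18.6, 2.2) = -83.2544 degrees

arg(z) = -83.2544 degrees


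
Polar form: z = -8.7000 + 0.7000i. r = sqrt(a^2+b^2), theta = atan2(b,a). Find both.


r = sqrt(75.69+0.49) = sqrt(76.18) = 8.7281
theta = atan2(0.7, -8.7) = 175.3999 degrees

r = 8.7281, theta = 175.3999 degrees


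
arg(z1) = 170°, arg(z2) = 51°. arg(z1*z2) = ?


arg(z1*z2) = 170° + 51° = 221°
Normalized to (-180°, 180°]: -139°

-139°


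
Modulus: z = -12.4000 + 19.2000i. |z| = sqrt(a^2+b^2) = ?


|z| = sqrt((-12.4)^2 + 19.2^2) = sqrt(153.76 + 368.64) = sqrt(522.4) = 22.8561

|z| = 22.8561


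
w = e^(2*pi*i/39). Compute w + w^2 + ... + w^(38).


With w = e^(2*pi*i/39), all 39 of the 39th roots of unity w^0 = 1, w, ..., w^(38) sum to 0: 1 + w + ... + w^(38) = (1 - w^39)/(1 - w) = 0 since w^39 = 1, w ≠ 1.
Removing the root 1: w + w^2 + ... + w^(38) = 0 - 1 = -1

Sum = -1


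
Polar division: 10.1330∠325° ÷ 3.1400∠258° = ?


r = 10.1330 / 3.1400 = 3.2271
theta = 325° - 258° = 67° = 67° (mod 360)

3.2271 cis(67°)


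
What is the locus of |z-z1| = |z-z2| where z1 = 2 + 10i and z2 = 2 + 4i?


Equal distances means the locus is the perpendicular bisector of z1 and z2.
Midpoint = ((2+2)/2, (10+4)/2) = (2.0000, 7.0000)

Perpendicular bisector through (2.0000, 7.0000)


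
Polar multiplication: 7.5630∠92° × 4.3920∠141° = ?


r = 7.5630 * 4.3920 = 33.2167
theta = 92° + 141° = 233° = 233° (mod 360)

33.2167 cis(233°)


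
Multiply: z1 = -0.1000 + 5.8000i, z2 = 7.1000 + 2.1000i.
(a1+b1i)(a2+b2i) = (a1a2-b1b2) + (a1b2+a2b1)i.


Real = -0.1*7.1 - 5.8*2.1 = -0.71 - 12.18 = -12.89
Imag = -0.1*2.1 + 7.1*5.8 = -0.21 + 41.18 = 40.97

-12.8900 + 40.9700i


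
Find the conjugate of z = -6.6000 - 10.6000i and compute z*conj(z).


z_bar = -6.6000 + 10.6000i
z*z_bar = (-6.6)^2 + (-10.6)^2 = 43.56 + 112.36 = 155.92

z_bar = -6.6000 + 10.6000i, z*z_bar = 155.92


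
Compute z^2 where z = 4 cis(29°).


r^2 = 4^2 = 16
n*theta = 2*29° = 58° = 58° (mod 360)
a = 16*cos(58°) = 8.4787
b = 16*sin(58°) = 13.5688

16 cis(58°) = 8.4787 + 13.5688i


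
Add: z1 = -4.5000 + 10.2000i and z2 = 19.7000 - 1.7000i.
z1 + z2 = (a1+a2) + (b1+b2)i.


Real: -4.5 + 19.7 = 15.2
Imag: 10.2 - 1.7 = 8.5

15.2000 + 8.5000i


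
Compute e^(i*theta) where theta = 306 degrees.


cos(306°) = 0.5878
sin(306°) = -0.8090

e^(i*306°) = 0.5878 - 0.8090i


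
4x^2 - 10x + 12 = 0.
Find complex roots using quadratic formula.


disc = (-10)^2 - 4*4*12 = 100 - 192 = -92
sqrt(|disc|) = sqrt(92) = 9.5917
Real part = 10/(2*4) = 1.2500
Imag part = 9.5917/(2*4) = 1.1990

1.2500 ± 1.1990i


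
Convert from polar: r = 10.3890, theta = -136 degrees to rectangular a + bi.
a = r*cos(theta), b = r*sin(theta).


a = 10.3890*cos(-136°) = 10.3890*(-0.71934) = -7.4732
b = 10.3890*sin(-136°) = 10.3890*(-0.69466) = -7.2168

-7.4732 - 7.2168i


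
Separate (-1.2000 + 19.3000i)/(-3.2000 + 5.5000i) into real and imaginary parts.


Multiply by conjugate: (-1.2000 + 19.3000i)(-3.2000 - 5.5000i) / ((-3.2)^2 + 5.5^2)
Numerator real = -1.2*(-3.2) + 19.3*5.5 = 109.99
Numerator imag = 19.3*(-3.2) - (-1.2)*5.5 = -55.16
Denominator = 40.49
Re(z) = 109.99/40.49 = 2.7165
Im(z) = -55.16/40.49 = -1.3623

Re(z) = 2.7165, Im(z) = -1.3623


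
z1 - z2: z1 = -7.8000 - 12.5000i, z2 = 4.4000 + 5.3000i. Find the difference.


Real: -7.8 - 4.4 = -12.2
Imag: -12.5 - 5.3 = -17.8

-12.2000 - 17.8000i


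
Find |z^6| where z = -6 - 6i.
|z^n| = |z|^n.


|z| = sqrt(36+36) = sqrt(72) = 8.4853
|z^6| = |z|^6 = (sqrt(72))^6 = 72^3 = 373248

|z^6| = 373248


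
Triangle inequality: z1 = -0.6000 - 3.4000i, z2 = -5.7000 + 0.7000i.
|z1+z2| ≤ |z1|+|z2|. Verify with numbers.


|z1| = sqrt((-0.6)^2 + (-3.4)^2) = sqrt(11.92) = 3.4525
|z2| = sqrt((-5.7)^2 + 0.7^2) = sqrt(32.98) = 5.7428
z1+z2 = -6.3000 - 2.7000i
|z1+z2| = sqrt(46.98) = 6.8542
|z1|+|z2| = 3.4525 + 5.7428 = 9.1953

|z1+z2| = 6.8542 ≤ |z1|+|z2| = 9.1953 (verified)


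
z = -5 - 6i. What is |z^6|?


|z| = sqrt(25+36) = sqrt(61) = 7.8102
|z^6| = |z|^6 = (sqrt(61))^6 = 61^3 = 226981

|z^6| = 226981


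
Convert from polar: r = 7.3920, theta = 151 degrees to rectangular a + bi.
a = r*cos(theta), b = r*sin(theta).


a = 7.3920*cos(151°) = 7.3920*(-0.87462) = -6.4652
b = 7.3920*sin(151°) = 7.3920*0.48481 = 3.5837

-6.4652 + 3.5837i


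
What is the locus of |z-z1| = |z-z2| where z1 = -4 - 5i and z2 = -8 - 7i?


Equal distances means the locus is the perpendicular bisector of z1 and z2.
Midpoint = ((-4+(-8))/2, (-5+(-7))/2) = (-6.0000, -6.0000)

Perpendicular bisector through (-6.0000, -6.0000)


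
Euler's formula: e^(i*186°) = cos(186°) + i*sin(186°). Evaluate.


cos(186°) = -0.9945
sin(186°) = -0.1045

e^(i*186°) = -0.9945 - 0.1045i


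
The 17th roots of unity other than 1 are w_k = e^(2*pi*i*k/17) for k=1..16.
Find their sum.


With w = e^(2*pi*i/17), all 17 of the 17th roots of unity w^0 = 1, w, ..., w^(16) sum to 0: 1 + w + ... + w^(16) = (1 - w^17)/(1 - w) = 0 since w^17 = 1, w ≠ 1.
Removing the root 1: w + w^2 + ... + w^(16) = 0 - 1 = -1

Sum = -1


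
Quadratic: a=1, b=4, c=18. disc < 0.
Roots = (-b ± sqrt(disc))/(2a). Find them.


disc = 4^2 - 4*1*18 = 16 - 72 = -56
sqrt(|disc|) = sqrt(56) = 7.4833
Real part = -4/(2*1) = -2.0000
Imag part = 7.4833/(2*1) = 3.7417

-2.0000 ± 3.7417i


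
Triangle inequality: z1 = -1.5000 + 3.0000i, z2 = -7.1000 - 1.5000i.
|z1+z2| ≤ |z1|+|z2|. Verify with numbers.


|z1| = sqrt((-1.5)^2 + 3^2) = sqrt(11.25) = 3.3541
|z2| = sqrt((-7.1)^2 + (-1.5)^2) = sqrt(52.66) = 7.2567
z1+z2 = -8.6000 + 1.5000i
|z1+z2| = sqrt(76.21) = 8.7298
|z1|+|z2| = 3.3541 + 7.2567 = 10.6108

|z1+z2| = 8.7298 ≤ |z1|+|z2| = 10.6108 (verified)


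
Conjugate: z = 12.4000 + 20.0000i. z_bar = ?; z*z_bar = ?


z_bar = 12.4000 - 20.0000i
z*z_bar = 12.4^2 + 20^2 = 153.76 + 400 = 553.76

z_bar = 12.4000 - 20.0000i, z*z_bar = 553.76


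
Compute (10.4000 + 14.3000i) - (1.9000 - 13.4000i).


Real: 10.4 - 1.9 = 8.5
Imag: 14.3 + 13.4 = 27.7

8.5000 + 27.7000i


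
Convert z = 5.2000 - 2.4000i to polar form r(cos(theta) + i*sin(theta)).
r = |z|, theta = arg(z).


r = sqrt(27.04+5.76) = sqrt(32.8) = 5.7271
theta = atan2(-2.4, 5.2) = -24.7751 degrees

r = 5.7271, theta = -24.7751 degrees


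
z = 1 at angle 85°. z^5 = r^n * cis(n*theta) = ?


r^5 = 1^5 = 1
n*theta = 5*85° = 425° = 65° (mod 360)
a = 1*cos(65°) = 0.4226
b = 1*sin(65°) = 0.9063

1 cis(65°) = 0.4226 + 0.9063i


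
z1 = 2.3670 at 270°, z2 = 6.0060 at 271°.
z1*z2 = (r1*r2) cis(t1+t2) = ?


r = 2.3670 * 6.0060 = 14.2162
theta = 270° + 271° = 541° = 181° (mod 360)

14.2162 cis(181°)


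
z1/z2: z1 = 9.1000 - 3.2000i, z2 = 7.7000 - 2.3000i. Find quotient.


Conjugate of z2 = 7.7000 + 2.3000i
Numerator: (9.1000 - 3.2000i)(7.7000 + 2.3000i) = 77.4300 - 3.7100i
Denominator: 7.7^2 + (-2.3)^2 = 64.58
Result = (77.4300 - 3.7100i)/64.58

1.1990 - 0.0574i


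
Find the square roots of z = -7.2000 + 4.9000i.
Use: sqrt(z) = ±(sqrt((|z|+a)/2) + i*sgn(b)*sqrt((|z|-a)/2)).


|z| = sqrt(51.84+24.01) = 8.7092
sqrt((|z|+a)/2) = sqrt((8.7092+(-7.2))/2) = sqrt(0.7546) = 0.8687
sqrt((|z|-a)/2) = sqrt((8.7092-(-7.2))/2) = sqrt(7.9546) = 2.8204

±(0.8687 + 2.8204i) i.e. 0.8687 + 2.8204i and -0.8687 - 2.8204i


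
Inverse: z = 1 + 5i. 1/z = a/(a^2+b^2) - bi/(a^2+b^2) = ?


|z|^2 = 1+25 = 26
1/z = (1 - 5i)/26

1/z = 0.0385 - 0.1923i


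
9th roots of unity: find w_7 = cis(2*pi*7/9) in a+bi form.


Angle = 360*7/9 = 280°
a = cos(280°) = 0.1736
b = sin(280°) = -0.9848

0.1736 - 0.9848i


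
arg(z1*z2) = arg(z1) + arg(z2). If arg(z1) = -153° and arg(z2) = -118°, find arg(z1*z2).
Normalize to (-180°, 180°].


arg(z1*z2) = -153° - 118° = -271°
Normalized to (-180°, 180°]: 89°

89°


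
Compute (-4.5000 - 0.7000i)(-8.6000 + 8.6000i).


Real = -4.5*(-8.6) - (-0.7)*8.6 = 38.7 - (-6.02) = 44.72
Imag = -4.5*8.6 - (8.6)*(-0.7) = -38.7 + 6.02 = -32.68

44.7200 - 32.6800i


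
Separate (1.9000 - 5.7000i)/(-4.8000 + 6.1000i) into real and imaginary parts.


Multiply by conjugate: (1.9000 - 5.7000i)(-4.8000 - 6.1000i) / ((-4.8)^2 + 6.1^2)
Numerator real = 1.9*(-4.8) - (5.7)*6.1 = -43.89
Numerator imag = -5.7*(-4.8) - 1.9*6.1 = 15.77
Denominator = 60.25
Re(z) = -43.89/60.25 = -0.7285
Im(z) = 15.77/60.25 = 0.2617

Re(z) = -0.7285, Im(z) = 0.2617


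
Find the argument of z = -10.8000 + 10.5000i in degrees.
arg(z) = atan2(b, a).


Re = -10.8, Im = 10.5
arg = atan2(10.5, -10.8) = 135.8069 degrees

arg(z) = 135.8069 degrees


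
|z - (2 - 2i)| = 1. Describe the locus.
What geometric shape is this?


|z - z0| = r is a circle with center z0 and radius r.
Center = (2, -2), radius = 1

Circle with center (2, -2) and radius 1


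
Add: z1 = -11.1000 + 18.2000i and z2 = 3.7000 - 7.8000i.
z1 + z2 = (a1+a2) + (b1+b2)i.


Real: -11.1 + 3.7 = -7.4
Imag: 18.2 - 7.8 = 10.4

-7.4000 + 10.4000i


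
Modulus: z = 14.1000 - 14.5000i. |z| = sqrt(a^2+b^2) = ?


|z| = sqrt(14.1^2 + (-14.5)^2) = sqrt(198.81 + 210.25) = sqrt(409.06) = 20.2252

|z| = 20.2252


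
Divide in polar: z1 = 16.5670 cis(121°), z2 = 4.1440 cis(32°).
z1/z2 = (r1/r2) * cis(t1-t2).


r = 16.5670 / 4.1440 = 3.9978
theta = 121° - 32° = 89° = 89° (mod 360)

3.9978 cis(89°)


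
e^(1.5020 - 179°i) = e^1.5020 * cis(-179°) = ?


e^1.5020 = 4.4907
cos(-179°) = -0.99985
sin(-179°) = -0.01745
Real = 4.4907*(-0.99985) = -4.4900
Imag = 4.4907*(-0.01745) = -0.0784

-4.4900 - 0.0784i


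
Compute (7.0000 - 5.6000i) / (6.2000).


Conjugate of z2 = 6.2000
Numerator: (7.0000 - 5.6000i)(6.2000) = 43.4000 - 34.7200i
Denominator: 6.2^2 + 0^2 = 38.44
Result = (43.4000 - 34.7200i)/38.44

1.1290 - 0.9032i


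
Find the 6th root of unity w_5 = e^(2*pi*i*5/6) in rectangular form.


Angle = 360*5/6 = 300°
a = cos(300°) = 0.5000
b = sin(300°) = -0.8660

0.5000 - 0.8660i


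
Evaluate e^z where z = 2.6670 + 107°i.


e^2.6670 = 14.3967
cos(107°) = -0.29237
sin(107°) = 0.9563
Real = 14.3967*(-0.29237) = -4.2092
Imag = 14.3967*0.9563 = 13.7676

-4.2092 + 13.7676i


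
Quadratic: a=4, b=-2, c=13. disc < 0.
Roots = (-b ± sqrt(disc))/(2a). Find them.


disc = (-2)^2 - 4*4*13 = 4 - 208 = -204
sqrt(|disc|) = sqrt(204) = 14.2829
Real part = 2/(2*4) = 0.2500
Imag part = 14.2829/(2*4) = 1.7854

0.2500 ± 1.7854i


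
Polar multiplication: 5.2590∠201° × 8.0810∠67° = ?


r = 5.2590 * 8.0810 = 42.4980
theta = 201° + 67° = 268° = 268° (mod 360)

42.4980 cis(268°)


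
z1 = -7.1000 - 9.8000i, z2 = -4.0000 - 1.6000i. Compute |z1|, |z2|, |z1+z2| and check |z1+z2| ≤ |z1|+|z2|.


|z1| = sqrt((-7.1)^2 + (-9.8)^2) = sqrt(146.45) = 12.1017
|z2| = sqrt((-4)^2 + (-1.6)^2) = sqrt(18.56) = 4.3081
z1+z2 = -11.1000 - 11.4000i
|z1+z2| = sqrt(253.17) = 15.9113
|z1|+|z2| = 12.1017 + 4.3081 = 16.4098

|z1+z2| = 15.9113 ≤ |z1|+|z2| = 16.4098 (verified)


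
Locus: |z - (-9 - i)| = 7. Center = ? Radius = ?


|z - z0| = r is a circle with center z0 and radius r.
Center = (-9, -1), radius = 7

Circle with center (-9, -1) and radius 7


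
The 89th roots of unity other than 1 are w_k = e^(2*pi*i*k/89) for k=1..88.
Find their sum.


With w = e^(2*pi*i/89), all 89 of the 89th roots of unity w^0 = 1, w, ..., w^(88) sum to 0: 1 + w + ... + w^(88) = (1 - w^89)/(1 - w) = 0 since w^89 = 1, w ≠ 1.
Removing the root 1: w + w^2 + ... + w^(88) = 0 - 1 = -1

Sum = -1


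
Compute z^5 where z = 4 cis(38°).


r^5 = 4^5 = 1024
n*theta = 5*38° = 190° = 190° (mod 360)
a = 1024*cos(190°) = -1008.4431
b = 1024*sin(190°) = -177.8157

1024 cis(190°) = -1008.4431 - 177.8157i


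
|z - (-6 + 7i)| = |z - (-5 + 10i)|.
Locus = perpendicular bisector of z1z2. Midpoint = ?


Equal distances means the locus is the perpendicular bisector of z1 and z2.
Midpoint = ((-6+(-5))/2, (7+10)/2) = (-5.5000, 8.5000)

Perpendicular bisector through (-5.5000, 8.5000)


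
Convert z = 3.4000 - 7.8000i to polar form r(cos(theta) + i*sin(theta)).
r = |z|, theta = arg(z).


r = sqrt(11.56+60.84) = sqrt(72.4) = 8.5088
theta = atan2(-7.8, 3.4) = -66.4477 degrees

r = 8.5088, theta = -66.4477 degrees


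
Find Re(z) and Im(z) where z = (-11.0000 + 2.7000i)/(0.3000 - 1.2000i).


Multiply by conjugate: (-11.0000 + 2.7000i)(0.3000 + 1.2000i) / (0.3^2 + (-1.2)^2)
Numerator real = -11*0.3 + 2.7*(-1.2) = -6.54
Numerator imag = 2.7*0.3 - (-11)*(-1.2) = -12.39
Denominator = 1.53
Re(z) = -6.54/1.53 = -4.2745
Im(z) = -12.39/1.53 = -8.0980

Re(z) = -4.2745, Im(z) = -8.0980


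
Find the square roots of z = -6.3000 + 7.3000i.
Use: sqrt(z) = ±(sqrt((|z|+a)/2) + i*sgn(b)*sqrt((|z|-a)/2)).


|z| = sqrt(39.69+53.29) = 9.6426
sqrt((|z|+a)/2) = sqrt((9.6426+(-6.3))/2) = sqrt(1.6713) = 1.2928
sqrt((|z|-a)/2) = sqrt((9.6426-(-6.3))/2) = sqrt(7.9713) = 2.8234

±(1.2928 + 2.8234i) i.e. 1.2928 + 2.8234i and -1.2928 - 2.8234i


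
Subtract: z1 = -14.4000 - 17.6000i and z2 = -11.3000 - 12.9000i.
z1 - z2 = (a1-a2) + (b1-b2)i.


Real: -14.4 + 11.3 = -3.1
Imag: -17.6 + 12.9 = -4.7

-3.1000 - 4.7000i


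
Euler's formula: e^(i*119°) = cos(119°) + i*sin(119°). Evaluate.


cos(119°) = -0.4848
sin(119°) = 0.8746

e^(i*119°) = -0.4848 + 0.8746i


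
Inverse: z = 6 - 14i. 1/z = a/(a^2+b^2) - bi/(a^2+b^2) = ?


|z|^2 = 36+196 = 232
1/z = (6 + 14i)/232

1/z = 0.0259 + 0.0603i


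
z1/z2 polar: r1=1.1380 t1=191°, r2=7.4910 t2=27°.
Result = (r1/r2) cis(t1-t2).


r = 1.1380 / 7.4910 = 0.1519
theta = 191° - 27° = 164° = 164° (mod 360)

0.1519 cis(164°)


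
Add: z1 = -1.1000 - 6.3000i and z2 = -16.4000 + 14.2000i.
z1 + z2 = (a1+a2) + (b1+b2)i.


Real: -1.1 - 16.4 = -17.5
Imag: -6.3 + 14.2 = 7.9

-17.5000 + 7.9000i


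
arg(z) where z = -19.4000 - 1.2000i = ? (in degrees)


Re = -19.4, Im = -1.2
arg = atan2(-1.2, -19.4) = -176.4604 degrees

arg(z) = -176.4604 degrees


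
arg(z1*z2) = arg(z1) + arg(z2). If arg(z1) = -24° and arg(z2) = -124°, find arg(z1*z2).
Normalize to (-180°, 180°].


arg(z1*z2) = -24° - 124° = -148°
Normalized to (-180°, 180°]: -148°

-148°


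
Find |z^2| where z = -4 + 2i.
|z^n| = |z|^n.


|z| = sqrt(16+4) = sqrt(20) = 4.4721
|z^2| = |z|^2 = (sqrt(20))^2 = 20

|z^2| = 20


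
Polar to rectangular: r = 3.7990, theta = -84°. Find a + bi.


a = 3.7990*cos(-84°) = 3.7990*0.10453 = 0.3971
b = 3.7990*sin(-84°) = 3.7990*(-0.99452) = -3.7782

0.3971 - 3.7782i


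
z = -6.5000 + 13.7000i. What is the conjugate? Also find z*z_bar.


z_bar = -6.5000 - 13.7000i
z*z_bar = (-6.5)^2 + 13.7^2 = 42.25 + 187.69 = 229.94

z_bar = -6.5000 - 13.7000i, z*z_bar = 229.94


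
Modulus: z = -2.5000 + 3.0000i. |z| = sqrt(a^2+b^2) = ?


|z| = sqrt((-2.5)^2 + 3^2) = sqrt(6.25 + 9) = sqrt(15.25) = 3.9051

|z| = 3.9051


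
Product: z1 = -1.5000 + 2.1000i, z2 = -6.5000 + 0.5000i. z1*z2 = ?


Real = -1.5*(-6.5) - 2.1*0.5 = 9.75 - 1.05 = 8.7
Imag = -1.5*0.5 - (6.5)*2.1 = -0.75 - (13.65) = -14.4

8.7000 - 14.4000i


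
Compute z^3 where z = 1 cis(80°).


r^3 = 1^3 = 1
n*theta = 3*80° = 240° = 240° (mod 360)
a = 1*cos(240°) = -0.5000
b = 1*sin(240°) = -0.8660

1 cis(240°) = -0.5000 - 0.8660i


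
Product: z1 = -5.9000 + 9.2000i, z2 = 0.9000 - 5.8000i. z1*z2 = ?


Real = -5.9*0.9 - 9.2*(-5.8) = -5.31 - (-53.36) = 48.05
Imag = -5.9*(-5.8) + 0.9*9.2 = 34.22 + 8.28 = 42.5

48.0500 + 42.5000i


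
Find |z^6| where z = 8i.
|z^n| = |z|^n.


|z| = sqrt(0+64) = sqrt(64) = 8
|z^6| = |z|^6 = 8^6 = 262144

|z^6| = 262144


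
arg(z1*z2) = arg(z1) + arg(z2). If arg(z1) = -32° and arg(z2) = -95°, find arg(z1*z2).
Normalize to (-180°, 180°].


arg(z1*z2) = -32° - 95° = -127°
Normalized to (-180°, 180°]: -127°

-127°


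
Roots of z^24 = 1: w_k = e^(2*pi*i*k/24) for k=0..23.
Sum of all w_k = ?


The sum of all 24th roots of unity is 0.
Geometric series: (1 - w^24)/(1 - w) = (1-1)/(1-w) = 0 since w^24 = 1, w ≠ 1.
Alternatively: coefficient of z^23 in z^24 - 1 is 0.

0


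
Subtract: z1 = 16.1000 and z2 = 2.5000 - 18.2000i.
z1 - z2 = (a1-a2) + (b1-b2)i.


Real: 16.1 - 2.5 = 13.6
Imag: 0 + 18.2 = 18.2

13.6000 + 18.2000i


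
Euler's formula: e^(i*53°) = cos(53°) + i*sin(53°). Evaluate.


cos(53°) = 0.6018
sin(53°) = 0.7986

e^(i*53°) = 0.6018 + 0.7986i


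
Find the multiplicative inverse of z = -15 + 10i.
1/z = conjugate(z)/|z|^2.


|z|^2 = 225+100 = 325
1/z = (-15 - 10i)/325

1/z = -0.0462 - 0.0308i


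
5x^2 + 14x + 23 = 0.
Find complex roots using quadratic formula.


disc = 14^2 - 4*5*23 = 196 - 460 = -264
sqrt(|disc|) = sqrt(264) = 16.2481
Real part = -14/(2*5) = -1.4000
Imag part = 16.2481/(2*5) = 1.6248

-1.4000 ± 1.6248i


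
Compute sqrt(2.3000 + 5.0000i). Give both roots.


|z| = sqrt(5.29+25) = 5.5036
sqrt((|z|+a)/2) = sqrt((5.5036+2.3)/2) = sqrt(3.9018) = 1.9753
sqrt((|z|-a)/2) = sqrt((5.5036-2.3)/2) = sqrt(1.6018) = 1.2656

±(1.9753 + 1.2656i) i.e. 1.9753 + 1.2656i and -1.9753 - 1.2656i


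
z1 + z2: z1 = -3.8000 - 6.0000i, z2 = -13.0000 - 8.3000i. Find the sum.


Real: -3.8 - 13 = -16.8
Imag: -6 - 8.3 = -14.3

-16.8000 - 14.3000i


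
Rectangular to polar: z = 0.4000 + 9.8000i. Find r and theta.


r = sqrt(0.16+96.04) = sqrt(96.2) = 9.8082
theta = atan2(9.8, 0.4) = 87.6627 degrees

r = 9.8082, theta = 87.6627 degrees


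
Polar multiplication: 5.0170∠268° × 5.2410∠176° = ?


r = 5.0170 * 5.2410 = 26.2941
theta = 268° + 176° = 444° = 84° (mod 360)

26.2941 cis(84°)


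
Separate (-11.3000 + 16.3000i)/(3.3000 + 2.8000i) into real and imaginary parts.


Multiply by conjugate: (-11.3000 + 16.3000i)(3.3000 - 2.8000i) / (3.3^2 + 2.8^2)
Numerator real = -11.3*3.3 + 16.3*2.8 = 8.35
Numerator imag = 16.3*3.3 - (-11.3)*2.8 = 85.43
Denominator = 18.73
Re(z) = 8.35/18.73 = 0.4458
Im(z) = 85.43/18.73 = 4.5611

Re(z) = 0.4458, Im(z) = 4.5611


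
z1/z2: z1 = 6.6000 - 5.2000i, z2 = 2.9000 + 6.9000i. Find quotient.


Conjugate of z2 = 2.9000 - 6.9000i
Numerator: (6.6000 - 5.2000i)(2.9000 - 6.9000i) = -16.7400 - 60.6200i
Denominator: 2.9^2 + 6.9^2 = 56.02
Result = (-16.7400 - 60.6200i)/56.02

-0.2988 - 1.0821i


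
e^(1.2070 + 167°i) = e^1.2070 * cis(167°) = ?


e^1.2070 = 3.3434
cos(167°) = -0.97437
sin(167°) = 0.22495
Real = 3.3434*(-0.97437) = -3.2577
Imag = 3.3434*0.22495 = 0.7521

-3.2577 + 0.7521i


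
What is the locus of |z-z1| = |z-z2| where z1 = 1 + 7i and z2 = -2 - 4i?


Equal distances means the locus is the perpendicular bisector of z1 and z2.
Midpoint = ((1+(-2))/2, (7+(-4))/2) = (-0.5000, 1.5000)

Perpendicular bisector through (-0.5000, 1.5000)


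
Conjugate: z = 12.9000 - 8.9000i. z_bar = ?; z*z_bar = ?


z_bar = 12.9000 + 8.9000i
z*z_bar = 12.9^2 + (-8.9)^2 = 166.41 + 79.21 = 245.62

z_bar = 12.9000 + 8.9000i, z*z_bar = 245.62


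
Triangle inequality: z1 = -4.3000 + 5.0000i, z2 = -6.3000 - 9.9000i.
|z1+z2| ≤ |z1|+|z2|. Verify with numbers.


|z1| = sqrt((-4.3)^2 + 5^2) = sqrt(43.49) = 6.5947
|z2| = sqrt((-6.3)^2 + (-9.9)^2) = sqrt(137.7) = 11.7346
z1+z2 = -10.6000 - 4.9000i
|z1+z2| = sqrt(136.37) = 11.6778
|z1|+|z2| = 6.5947 + 11.7346 = 18.3293

|z1+z2| = 11.6778 ≤ |z1|+|z2| = 18.3293 (verified)
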